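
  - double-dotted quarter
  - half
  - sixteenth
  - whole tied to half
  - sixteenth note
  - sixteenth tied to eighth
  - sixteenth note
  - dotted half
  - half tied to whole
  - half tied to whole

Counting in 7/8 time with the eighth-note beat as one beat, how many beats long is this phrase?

52.5

One eighth-note beat = 2 sixteenth notes.
Each duration in sixteenth notes: double-dotted quarter = 7; half = 8; sixteenth = 1; whole tied to half (whole + half) = 24; sixteenth note = 1; sixteenth tied to eighth (sixteenth + eighth) = 3; sixteenth note = 1; dotted half = 12; half tied to whole (half + whole) = 24; half tied to whole (half + whole) = 24.
Adding: 7 + 8 + 1 + 24 + 1 + 3 + 1 + 12 + 24 + 24 = 105.
105 ÷ 2 = 52.5 beats.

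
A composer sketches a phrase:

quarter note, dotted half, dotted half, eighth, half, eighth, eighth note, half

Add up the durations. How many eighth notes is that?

Express everything in eighth notes: quarter note = 2; dotted half = 6; dotted half = 6; eighth = 1; half = 4; eighth = 1; eighth note = 1; half = 4.
Total: 2 + 6 + 6 + 1 + 4 + 1 + 1 + 4 = 25 eighth notes.

25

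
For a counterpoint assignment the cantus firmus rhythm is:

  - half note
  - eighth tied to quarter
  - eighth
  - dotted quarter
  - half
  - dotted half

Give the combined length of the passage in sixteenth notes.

42

Each duration in sixteenth notes: half note = 8; eighth tied to quarter (eighth + quarter) = 6; eighth = 2; dotted quarter = 6; half = 8; dotted half = 12.
Total: 8 + 6 + 2 + 6 + 8 + 12 = 42 sixteenth notes.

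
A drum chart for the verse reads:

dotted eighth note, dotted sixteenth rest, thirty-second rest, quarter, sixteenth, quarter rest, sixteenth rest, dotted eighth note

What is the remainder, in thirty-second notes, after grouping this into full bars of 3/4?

One bar of 3/4 = 24 thirty-second notes.
Express everything in thirty-second notes: dotted eighth note = 6; dotted sixteenth rest = 3; thirty-second rest = 1; quarter = 8; sixteenth = 2; quarter rest = 8; sixteenth rest = 2; dotted eighth note = 6.
Adding: 6 + 3 + 1 + 8 + 2 + 8 + 2 + 6 = 36.
36 ÷ 24 = 1 complete bar with 12 thirty-second notes remaining.

12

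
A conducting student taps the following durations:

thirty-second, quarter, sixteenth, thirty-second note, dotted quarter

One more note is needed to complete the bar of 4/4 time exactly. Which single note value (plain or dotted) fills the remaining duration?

quarter note

The bar of 4/4 = 32 thirty-second notes.
In thirty-second notes: thirty-second = 1; quarter = 8; sixteenth = 2; thirty-second note = 1; dotted quarter = 12.
Sum: 1 + 8 + 2 + 1 + 12 = 24.
Remaining: 32 − 24 = 8 thirty-second notes, which is a quarter note.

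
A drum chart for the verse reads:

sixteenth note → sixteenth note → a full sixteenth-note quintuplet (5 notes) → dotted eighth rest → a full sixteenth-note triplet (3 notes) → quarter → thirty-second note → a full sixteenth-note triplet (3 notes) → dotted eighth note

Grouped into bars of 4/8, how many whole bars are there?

2

One bar of 4/8 = 16 thirty-second notes.
Working in thirty-second notes: sixteenth note = 2; sixteenth note = 2; a full sixteenth-note quintuplet (5 notes) (five quintuplet sixteenths span one quarter) = 8; dotted eighth rest = 6; a full sixteenth-note triplet (3 notes) (three triplet sixteenths span one eighth) = 4; quarter = 8; thirty-second note = 1; a full sixteenth-note triplet (3 notes) (three triplet sixteenths span one eighth) = 4; dotted eighth note = 6.
Altogether 2 + 2 + 8 + 6 + 4 + 8 + 1 + 4 + 6 = 41.
41 ÷ 16 = 2 complete bars with 9 left over.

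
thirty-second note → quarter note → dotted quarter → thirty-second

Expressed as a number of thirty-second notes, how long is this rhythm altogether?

Working in thirty-second notes: thirty-second note = 1; quarter note = 8; dotted quarter = 12; thirty-second = 1.
Adding: 1 + 8 + 12 + 1 = 22 thirty-second notes.

22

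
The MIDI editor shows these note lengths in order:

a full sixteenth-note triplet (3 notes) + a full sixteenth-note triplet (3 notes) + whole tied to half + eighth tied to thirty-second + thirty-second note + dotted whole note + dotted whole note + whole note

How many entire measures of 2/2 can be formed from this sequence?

5

One bar of 2/2 = 32 thirty-second notes.
In thirty-second notes: a full sixteenth-note triplet (3 notes) (three triplet sixteenths span one eighth) = 4; a full sixteenth-note triplet (3 notes) (three triplet sixteenths span one eighth) = 4; whole tied to half (whole + half) = 48; eighth tied to thirty-second (eighth + thirty-second) = 5; thirty-second note = 1; dotted whole note = 48; dotted whole note = 48; whole note = 32.
Sum: 4 + 4 + 48 + 5 + 1 + 48 + 48 + 32 = 190.
190 ÷ 32 = 5 complete bars with 30 left over.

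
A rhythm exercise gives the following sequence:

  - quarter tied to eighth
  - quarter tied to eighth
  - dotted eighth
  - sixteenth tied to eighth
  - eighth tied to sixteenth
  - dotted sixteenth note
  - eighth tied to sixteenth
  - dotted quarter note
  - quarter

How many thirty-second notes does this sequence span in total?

71

Express everything in thirty-second notes: quarter tied to eighth (quarter + eighth) = 12; quarter tied to eighth (quarter + eighth) = 12; dotted eighth = 6; sixteenth tied to eighth (sixteenth + eighth) = 6; eighth tied to sixteenth (eighth + sixteenth) = 6; dotted sixteenth note = 3; eighth tied to sixteenth (eighth + sixteenth) = 6; dotted quarter note = 12; quarter = 8.
Sum: 12 + 12 + 6 + 6 + 6 + 3 + 6 + 12 + 8 = 71 thirty-second notes.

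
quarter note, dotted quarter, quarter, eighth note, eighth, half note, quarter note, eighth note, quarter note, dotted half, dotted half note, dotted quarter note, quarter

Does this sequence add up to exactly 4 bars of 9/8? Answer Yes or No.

No

One bar of 9/8 = 9 eighth notes, so 4 bars = 36.
Working in eighth notes: quarter note = 2; dotted quarter = 3; quarter = 2; eighth note = 1; eighth = 1; half note = 4; quarter note = 2; eighth note = 1; quarter note = 2; dotted half = 6; dotted half note = 6; dotted quarter note = 3; quarter = 2.
Adding: 2 + 3 + 2 + 1 + 1 + 4 + 2 + 1 + 2 + 6 + 6 + 3 + 2 = 35.
35 falls short of 36, so the answer is No.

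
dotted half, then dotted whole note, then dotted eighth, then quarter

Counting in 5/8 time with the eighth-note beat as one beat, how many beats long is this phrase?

21.5

One eighth-note beat = 2 sixteenth notes.
Working in sixteenth notes: dotted half = 12; dotted whole note = 24; dotted eighth = 3; quarter = 4.
Total: 12 + 24 + 3 + 4 = 43.
43 ÷ 2 = 21.5 beats.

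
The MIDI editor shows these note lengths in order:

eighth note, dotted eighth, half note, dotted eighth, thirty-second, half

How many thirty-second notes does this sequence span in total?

In thirty-second notes: eighth note = 4; dotted eighth = 6; half note = 16; dotted eighth = 6; thirty-second = 1; half = 16.
Altogether 4 + 6 + 16 + 6 + 1 + 16 = 49 thirty-second notes.

49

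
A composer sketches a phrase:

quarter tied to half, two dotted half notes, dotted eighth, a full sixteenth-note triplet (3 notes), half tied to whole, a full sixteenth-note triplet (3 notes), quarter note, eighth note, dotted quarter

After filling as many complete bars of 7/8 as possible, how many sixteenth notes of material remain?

One bar of 7/8 = 14 sixteenth notes.
Express everything in sixteenth notes: quarter tied to half (quarter + half) = 12; dotted half note = 12; dotted half note = 12; dotted eighth = 3; a full sixteenth-note triplet (3 notes) (three triplet sixteenths span one eighth) = 2; half tied to whole (half + whole) = 24; a full sixteenth-note triplet (3 notes) (three triplet sixteenths span one eighth) = 2; quarter note = 4; eighth note = 2; dotted quarter = 6.
Adding: 12 + 12 + 12 + 3 + 2 + 24 + 2 + 4 + 2 + 6 = 79.
79 ÷ 14 = 5 complete bars with 9 sixteenth notes remaining.

9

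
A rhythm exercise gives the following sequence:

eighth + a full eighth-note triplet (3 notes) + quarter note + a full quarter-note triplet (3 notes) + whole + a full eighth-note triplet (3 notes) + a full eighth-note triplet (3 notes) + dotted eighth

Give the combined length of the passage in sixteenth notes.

45

Express everything in sixteenth notes: eighth = 2; a full eighth-note triplet (3 notes) (three triplet eighths span one quarter) = 4; quarter note = 4; a full quarter-note triplet (3 notes) (three triplet quarters span one half) = 8; whole = 16; a full eighth-note triplet (3 notes) (three triplet eighths span one quarter) = 4; a full eighth-note triplet (3 notes) (three triplet eighths span one quarter) = 4; dotted eighth = 3.
Total: 2 + 4 + 4 + 8 + 16 + 4 + 4 + 3 = 45 sixteenth notes.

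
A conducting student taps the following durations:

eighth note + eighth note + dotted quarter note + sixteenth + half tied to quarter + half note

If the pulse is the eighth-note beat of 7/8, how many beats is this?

One eighth-note beat = 2 sixteenth notes.
Each duration in sixteenth notes: eighth note = 2; eighth note = 2; dotted quarter note = 6; sixteenth = 1; half tied to quarter (half + quarter) = 12; half note = 8.
Altogether 2 + 2 + 6 + 1 + 12 + 8 = 31.
31 ÷ 2 = 15.5 beats.

15.5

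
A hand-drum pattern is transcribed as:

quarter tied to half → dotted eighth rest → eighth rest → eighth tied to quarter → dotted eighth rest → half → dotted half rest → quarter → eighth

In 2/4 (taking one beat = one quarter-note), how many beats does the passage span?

One quarter-note beat = 4 sixteenth notes.
Express everything in sixteenth notes: quarter tied to half (quarter + half) = 12; dotted eighth rest = 3; eighth rest = 2; eighth tied to quarter (eighth + quarter) = 6; dotted eighth rest = 3; half = 8; dotted half rest = 12; quarter = 4; eighth = 2.
Altogether 12 + 3 + 2 + 6 + 3 + 8 + 12 + 4 + 2 = 52.
52 ÷ 4 = 13 beats.

13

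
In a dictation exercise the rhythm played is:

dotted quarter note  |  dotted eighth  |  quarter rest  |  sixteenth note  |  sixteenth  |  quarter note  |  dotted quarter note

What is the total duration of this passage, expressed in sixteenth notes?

25

In sixteenth notes: dotted quarter note = 6; dotted eighth = 3; quarter rest = 4; sixteenth note = 1; sixteenth = 1; quarter note = 4; dotted quarter note = 6.
Adding: 6 + 3 + 4 + 1 + 1 + 4 + 6 = 25 sixteenth notes.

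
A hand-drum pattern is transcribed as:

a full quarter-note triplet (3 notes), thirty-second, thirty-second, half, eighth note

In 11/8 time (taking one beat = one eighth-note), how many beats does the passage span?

One eighth-note beat = 4 thirty-second notes.
Working in thirty-second notes: a full quarter-note triplet (3 notes) (three triplet quarters span one half) = 16; thirty-second = 1; thirty-second = 1; half = 16; eighth note = 4.
Sum: 16 + 1 + 1 + 16 + 4 = 38.
38 ÷ 4 = 9.5 beats.

9.5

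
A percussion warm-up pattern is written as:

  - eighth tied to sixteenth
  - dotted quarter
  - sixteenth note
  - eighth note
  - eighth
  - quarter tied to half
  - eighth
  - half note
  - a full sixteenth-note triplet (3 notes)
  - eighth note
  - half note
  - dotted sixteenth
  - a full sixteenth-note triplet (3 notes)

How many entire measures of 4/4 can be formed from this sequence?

3

One bar of 4/4 = 32 thirty-second notes.
In thirty-second notes: eighth tied to sixteenth (eighth + sixteenth) = 6; dotted quarter = 12; sixteenth note = 2; eighth note = 4; eighth = 4; quarter tied to half (quarter + half) = 24; eighth = 4; half note = 16; a full sixteenth-note triplet (3 notes) (three triplet sixteenths span one eighth) = 4; eighth note = 4; half note = 16; dotted sixteenth = 3; a full sixteenth-note triplet (3 notes) (three triplet sixteenths span one eighth) = 4.
Adding: 6 + 12 + 2 + 4 + 4 + 24 + 4 + 16 + 4 + 4 + 16 + 3 + 4 = 103.
103 ÷ 32 = 3 complete bars with 7 left over.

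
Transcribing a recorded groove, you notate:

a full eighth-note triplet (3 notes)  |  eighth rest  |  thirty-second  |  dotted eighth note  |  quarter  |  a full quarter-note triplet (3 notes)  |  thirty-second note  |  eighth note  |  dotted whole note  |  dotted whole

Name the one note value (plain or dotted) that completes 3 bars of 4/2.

dotted whole note

3 bars of 4/2 = 192 thirty-second notes.
Express everything in thirty-second notes: a full eighth-note triplet (3 notes) (three triplet eighths span one quarter) = 8; eighth rest = 4; thirty-second = 1; dotted eighth note = 6; quarter = 8; a full quarter-note triplet (3 notes) (three triplet quarters span one half) = 16; thirty-second note = 1; eighth note = 4; dotted whole note = 48; dotted whole = 48.
Total: 8 + 4 + 1 + 6 + 8 + 16 + 1 + 4 + 48 + 48 = 144.
Remaining: 192 − 144 = 48 thirty-second notes, which is a dotted whole note.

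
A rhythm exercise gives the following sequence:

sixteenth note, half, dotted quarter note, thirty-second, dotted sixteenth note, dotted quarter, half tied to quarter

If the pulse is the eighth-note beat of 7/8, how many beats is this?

One eighth-note beat = 4 thirty-second notes.
Express everything in thirty-second notes: sixteenth note = 2; half = 16; dotted quarter note = 12; thirty-second = 1; dotted sixteenth note = 3; dotted quarter = 12; half tied to quarter (half + quarter) = 24.
Altogether 2 + 16 + 12 + 1 + 3 + 12 + 24 = 70.
70 ÷ 4 = 17.5 beats.

17.5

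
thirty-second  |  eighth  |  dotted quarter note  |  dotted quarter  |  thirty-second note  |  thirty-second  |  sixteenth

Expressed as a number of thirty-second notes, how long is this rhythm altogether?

33

Each duration in thirty-second notes: thirty-second = 1; eighth = 4; dotted quarter note = 12; dotted quarter = 12; thirty-second note = 1; thirty-second = 1; sixteenth = 2.
Sum: 1 + 4 + 12 + 12 + 1 + 1 + 2 = 33 thirty-second notes.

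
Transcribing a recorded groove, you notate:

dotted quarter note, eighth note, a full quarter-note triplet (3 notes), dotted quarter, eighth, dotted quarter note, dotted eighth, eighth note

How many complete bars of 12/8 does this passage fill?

1

One bar of 12/8 = 24 sixteenth notes.
Working in sixteenth notes: dotted quarter note = 6; eighth note = 2; a full quarter-note triplet (3 notes) (three triplet quarters span one half) = 8; dotted quarter = 6; eighth = 2; dotted quarter note = 6; dotted eighth = 3; eighth note = 2.
Sum: 6 + 2 + 8 + 6 + 2 + 6 + 3 + 2 = 35.
35 ÷ 24 = 1 complete bar with 11 left over.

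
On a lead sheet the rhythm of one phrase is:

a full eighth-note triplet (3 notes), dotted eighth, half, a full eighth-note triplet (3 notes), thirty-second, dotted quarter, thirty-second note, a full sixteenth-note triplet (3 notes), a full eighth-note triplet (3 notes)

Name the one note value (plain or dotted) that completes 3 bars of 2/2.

3 bars of 2/2 = 96 thirty-second notes.
In thirty-second notes: a full eighth-note triplet (3 notes) (three triplet eighths span one quarter) = 8; dotted eighth = 6; half = 16; a full eighth-note triplet (3 notes) (three triplet eighths span one quarter) = 8; thirty-second = 1; dotted quarter = 12; thirty-second note = 1; a full sixteenth-note triplet (3 notes) (three triplet sixteenths span one eighth) = 4; a full eighth-note triplet (3 notes) (three triplet eighths span one quarter) = 8.
Altogether 8 + 6 + 16 + 8 + 1 + 12 + 1 + 4 + 8 = 64.
Remaining: 96 − 64 = 32 thirty-second notes, which is a whole note.

whole note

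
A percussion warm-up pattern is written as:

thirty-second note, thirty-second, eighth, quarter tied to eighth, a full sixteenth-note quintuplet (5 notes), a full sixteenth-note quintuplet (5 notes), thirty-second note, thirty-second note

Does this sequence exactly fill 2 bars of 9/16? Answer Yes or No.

One bar of 9/16 = 18 thirty-second notes, so 2 bars = 36.
Express everything in thirty-second notes: thirty-second note = 1; thirty-second = 1; eighth = 4; quarter tied to eighth (quarter + eighth) = 12; a full sixteenth-note quintuplet (5 notes) (five quintuplet sixteenths span one quarter) = 8; a full sixteenth-note quintuplet (5 notes) (five quintuplet sixteenths span one quarter) = 8; thirty-second note = 1; thirty-second note = 1.
Adding: 1 + 1 + 4 + 12 + 8 + 8 + 1 + 1 = 36.
36 equals 36, so the answer is Yes.

Yes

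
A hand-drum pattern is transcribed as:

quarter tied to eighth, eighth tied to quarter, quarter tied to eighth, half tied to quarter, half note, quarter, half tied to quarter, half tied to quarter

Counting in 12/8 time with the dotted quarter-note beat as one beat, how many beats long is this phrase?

One dotted quarter-note beat = 3 eighth notes.
Convert each value to eighth notes: quarter tied to eighth (quarter + eighth) = 3; eighth tied to quarter (eighth + quarter) = 3; quarter tied to eighth (quarter + eighth) = 3; half tied to quarter (half + quarter) = 6; half note = 4; quarter = 2; half tied to quarter (half + quarter) = 6; half tied to quarter (half + quarter) = 6.
Adding: 3 + 3 + 3 + 6 + 4 + 2 + 6 + 6 = 33.
33 ÷ 3 = 11 beats.

11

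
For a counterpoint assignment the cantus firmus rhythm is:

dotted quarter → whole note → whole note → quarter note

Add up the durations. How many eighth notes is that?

21

Express everything in eighth notes: dotted quarter = 3; whole note = 8; whole note = 8; quarter note = 2.
Adding: 3 + 8 + 8 + 2 = 21 eighth notes.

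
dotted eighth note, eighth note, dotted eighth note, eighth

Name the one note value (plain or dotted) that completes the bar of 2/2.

dotted quarter note

The bar of 2/2 = 16 sixteenth notes.
Working in sixteenth notes: dotted eighth note = 3; eighth note = 2; dotted eighth note = 3; eighth = 2.
Adding: 3 + 2 + 3 + 2 = 10.
Remaining: 16 − 10 = 6 sixteenth notes, which is a dotted quarter note.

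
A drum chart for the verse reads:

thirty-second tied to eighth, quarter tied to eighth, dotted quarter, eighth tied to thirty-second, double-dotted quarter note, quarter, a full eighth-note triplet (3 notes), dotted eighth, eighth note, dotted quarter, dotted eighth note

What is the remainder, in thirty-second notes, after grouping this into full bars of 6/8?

One bar of 6/8 = 24 thirty-second notes.
In thirty-second notes: thirty-second tied to eighth (thirty-second + eighth) = 5; quarter tied to eighth (quarter + eighth) = 12; dotted quarter = 12; eighth tied to thirty-second (eighth + thirty-second) = 5; double-dotted quarter note = 14; quarter = 8; a full eighth-note triplet (3 notes) (three triplet eighths span one quarter) = 8; dotted eighth = 6; eighth note = 4; dotted quarter = 12; dotted eighth note = 6.
Adding: 5 + 12 + 12 + 5 + 14 + 8 + 8 + 6 + 4 + 12 + 6 = 92.
92 ÷ 24 = 3 complete bars with 20 thirty-second notes remaining.

20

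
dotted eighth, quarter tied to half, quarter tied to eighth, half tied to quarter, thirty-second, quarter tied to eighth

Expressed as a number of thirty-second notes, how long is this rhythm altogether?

79

Express everything in thirty-second notes: dotted eighth = 6; quarter tied to half (quarter + half) = 24; quarter tied to eighth (quarter + eighth) = 12; half tied to quarter (half + quarter) = 24; thirty-second = 1; quarter tied to eighth (quarter + eighth) = 12.
Altogether 6 + 24 + 12 + 24 + 1 + 12 = 79 thirty-second notes.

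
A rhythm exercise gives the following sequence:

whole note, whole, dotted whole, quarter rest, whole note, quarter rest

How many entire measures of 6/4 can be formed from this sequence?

One bar of 6/4 = 6 quarter notes.
Each duration in quarter notes: whole note = 4; whole = 4; dotted whole = 6; quarter rest = 1; whole note = 4; quarter rest = 1.
Adding: 4 + 4 + 6 + 1 + 4 + 1 = 20.
20 ÷ 6 = 3 complete bars with 2 left over.

3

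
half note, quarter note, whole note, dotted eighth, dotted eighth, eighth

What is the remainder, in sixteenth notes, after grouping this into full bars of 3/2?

One bar of 3/2 = 24 sixteenth notes.
In sixteenth notes: half note = 8; quarter note = 4; whole note = 16; dotted eighth = 3; dotted eighth = 3; eighth = 2.
Sum: 8 + 4 + 16 + 3 + 3 + 2 = 36.
36 ÷ 24 = 1 complete bar with 12 sixteenth notes remaining.

12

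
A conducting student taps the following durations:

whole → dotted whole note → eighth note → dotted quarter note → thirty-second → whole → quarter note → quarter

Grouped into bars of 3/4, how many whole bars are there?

6

One bar of 3/4 = 24 thirty-second notes.
In thirty-second notes: whole = 32; dotted whole note = 48; eighth note = 4; dotted quarter note = 12; thirty-second = 1; whole = 32; quarter note = 8; quarter = 8.
Total: 32 + 48 + 4 + 12 + 1 + 32 + 8 + 8 = 145.
145 ÷ 24 = 6 complete bars with 1 left over.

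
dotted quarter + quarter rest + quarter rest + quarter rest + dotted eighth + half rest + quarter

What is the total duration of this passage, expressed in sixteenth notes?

33

Convert each value to sixteenth notes: dotted quarter = 6; quarter rest = 4; quarter rest = 4; quarter rest = 4; dotted eighth = 3; half rest = 8; quarter = 4.
Adding: 6 + 4 + 4 + 4 + 3 + 8 + 4 = 33 sixteenth notes.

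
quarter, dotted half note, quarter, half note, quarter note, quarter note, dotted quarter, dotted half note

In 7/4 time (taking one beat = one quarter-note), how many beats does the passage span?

13.5

One quarter-note beat = 2 eighth notes.
Convert each value to eighth notes: quarter = 2; dotted half note = 6; quarter = 2; half note = 4; quarter note = 2; quarter note = 2; dotted quarter = 3; dotted half note = 6.
Adding: 2 + 6 + 2 + 4 + 2 + 2 + 3 + 6 = 27.
27 ÷ 2 = 13.5 beats.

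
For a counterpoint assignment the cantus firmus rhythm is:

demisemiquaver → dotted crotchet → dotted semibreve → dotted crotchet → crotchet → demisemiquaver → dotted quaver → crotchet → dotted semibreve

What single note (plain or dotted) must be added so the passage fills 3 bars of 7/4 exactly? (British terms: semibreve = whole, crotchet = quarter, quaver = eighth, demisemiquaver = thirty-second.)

dotted half note

3 bars of 7/4 = 168 thirty-second notes.
In thirty-second notes: demisemiquaver = 1; dotted crotchet = 12; dotted semibreve = 48; dotted crotchet = 12; crotchet = 8; demisemiquaver = 1; dotted quaver = 6; crotchet = 8; dotted semibreve = 48.
Sum: 1 + 12 + 48 + 12 + 8 + 1 + 6 + 8 + 48 = 144.
Remaining: 168 − 144 = 24 thirty-second notes, which is a dotted half note.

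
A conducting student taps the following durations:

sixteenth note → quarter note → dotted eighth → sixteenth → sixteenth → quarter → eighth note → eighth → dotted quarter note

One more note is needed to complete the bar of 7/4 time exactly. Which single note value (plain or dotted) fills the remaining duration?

quarter note

The bar of 7/4 = 28 sixteenth notes.
Each duration in sixteenth notes: sixteenth note = 1; quarter note = 4; dotted eighth = 3; sixteenth = 1; sixteenth = 1; quarter = 4; eighth note = 2; eighth = 2; dotted quarter note = 6.
Total: 1 + 4 + 3 + 1 + 1 + 4 + 2 + 2 + 6 = 24.
Remaining: 28 − 24 = 4 sixteenth notes, which is a quarter note.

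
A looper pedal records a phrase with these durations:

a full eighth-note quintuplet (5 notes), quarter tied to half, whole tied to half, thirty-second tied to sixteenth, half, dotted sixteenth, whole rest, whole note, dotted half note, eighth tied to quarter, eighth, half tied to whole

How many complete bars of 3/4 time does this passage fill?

10

One bar of 3/4 = 24 thirty-second notes.
Convert each value to thirty-second notes: a full eighth-note quintuplet (5 notes) (five quintuplet eighths span one half) = 16; quarter tied to half (quarter + half) = 24; whole tied to half (whole + half) = 48; thirty-second tied to sixteenth (thirty-second + sixteenth) = 3; half = 16; dotted sixteenth = 3; whole rest = 32; whole note = 32; dotted half note = 24; eighth tied to quarter (eighth + quarter) = 12; eighth = 4; half tied to whole (half + whole) = 48.
Altogether 16 + 24 + 48 + 3 + 16 + 3 + 32 + 32 + 24 + 12 + 4 + 48 = 262.
262 ÷ 24 = 10 complete bars with 22 left over.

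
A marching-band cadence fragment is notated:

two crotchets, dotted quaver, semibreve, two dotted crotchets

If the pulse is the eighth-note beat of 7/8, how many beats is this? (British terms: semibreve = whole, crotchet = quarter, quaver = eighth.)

19.5

One eighth-note beat = 2 sixteenth notes.
Convert each value to sixteenth notes: crotchet = 4; crotchet = 4; dotted quaver = 3; semibreve = 16; dotted crotchet = 6; dotted crotchet = 6.
Total: 4 + 4 + 3 + 16 + 6 + 6 = 39.
39 ÷ 2 = 19.5 beats.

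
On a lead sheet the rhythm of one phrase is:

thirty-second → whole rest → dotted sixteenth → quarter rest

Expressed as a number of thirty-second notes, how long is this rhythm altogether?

Convert each value to thirty-second notes: thirty-second = 1; whole rest = 32; dotted sixteenth = 3; quarter rest = 8.
Altogether 1 + 32 + 3 + 8 = 44 thirty-second notes.

44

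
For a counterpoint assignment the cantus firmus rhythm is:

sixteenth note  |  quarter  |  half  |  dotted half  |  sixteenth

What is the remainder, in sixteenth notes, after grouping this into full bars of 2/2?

10

One bar of 2/2 = 16 sixteenth notes.
In sixteenth notes: sixteenth note = 1; quarter = 4; half = 8; dotted half = 12; sixteenth = 1.
Total: 1 + 4 + 8 + 12 + 1 = 26.
26 ÷ 16 = 1 complete bar with 10 sixteenth notes remaining.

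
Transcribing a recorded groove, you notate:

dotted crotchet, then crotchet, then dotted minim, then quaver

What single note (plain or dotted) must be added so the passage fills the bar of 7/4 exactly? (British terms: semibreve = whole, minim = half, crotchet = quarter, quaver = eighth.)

The bar of 7/4 = 14 eighth notes.
In eighth notes: dotted crotchet = 3; crotchet = 2; dotted minim = 6; quaver = 1.
Altogether 3 + 2 + 6 + 1 = 12.
Remaining: 14 − 12 = 2 eighth notes, which is a quarter note.

quarter note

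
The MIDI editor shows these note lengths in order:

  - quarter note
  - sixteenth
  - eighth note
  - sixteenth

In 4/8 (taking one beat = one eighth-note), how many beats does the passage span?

4

One eighth-note beat = 2 sixteenth notes.
Express everything in sixteenth notes: quarter note = 4; sixteenth = 1; eighth note = 2; sixteenth = 1.
Altogether 4 + 1 + 2 + 1 = 8.
8 ÷ 2 = 4 beats.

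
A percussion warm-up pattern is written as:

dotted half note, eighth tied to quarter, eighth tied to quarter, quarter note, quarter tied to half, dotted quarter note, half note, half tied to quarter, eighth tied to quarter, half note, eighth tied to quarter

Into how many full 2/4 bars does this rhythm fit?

10

One bar of 2/4 = 4 eighth notes.
Convert each value to eighth notes: dotted half note = 6; eighth tied to quarter (eighth + quarter) = 3; eighth tied to quarter (eighth + quarter) = 3; quarter note = 2; quarter tied to half (quarter + half) = 6; dotted quarter note = 3; half note = 4; half tied to quarter (half + quarter) = 6; eighth tied to quarter (eighth + quarter) = 3; half note = 4; eighth tied to quarter (eighth + quarter) = 3.
Total: 6 + 3 + 3 + 2 + 6 + 3 + 4 + 6 + 3 + 4 + 3 = 43.
43 ÷ 4 = 10 complete bars with 3 left over.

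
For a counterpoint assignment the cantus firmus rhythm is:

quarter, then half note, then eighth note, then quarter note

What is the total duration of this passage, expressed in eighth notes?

9

Express everything in eighth notes: quarter = 2; half note = 4; eighth note = 1; quarter note = 2.
Altogether 2 + 4 + 1 + 2 = 9 eighth notes.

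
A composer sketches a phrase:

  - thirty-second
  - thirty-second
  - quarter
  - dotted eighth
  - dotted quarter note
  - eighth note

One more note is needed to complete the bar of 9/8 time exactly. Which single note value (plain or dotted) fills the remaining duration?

eighth note

The bar of 9/8 = 36 thirty-second notes.
In thirty-second notes: thirty-second = 1; thirty-second = 1; quarter = 8; dotted eighth = 6; dotted quarter note = 12; eighth note = 4.
Sum: 1 + 1 + 8 + 6 + 12 + 4 = 32.
Remaining: 36 − 32 = 4 thirty-second notes, which is a eighth note.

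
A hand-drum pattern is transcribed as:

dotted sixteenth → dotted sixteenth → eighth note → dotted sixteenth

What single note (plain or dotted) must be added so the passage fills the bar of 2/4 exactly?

The bar of 2/4 = 16 thirty-second notes.
Express everything in thirty-second notes: dotted sixteenth = 3; dotted sixteenth = 3; eighth note = 4; dotted sixteenth = 3.
Total: 3 + 3 + 4 + 3 = 13.
Remaining: 16 − 13 = 3 thirty-second notes, which is a dotted sixteenth note.

dotted sixteenth note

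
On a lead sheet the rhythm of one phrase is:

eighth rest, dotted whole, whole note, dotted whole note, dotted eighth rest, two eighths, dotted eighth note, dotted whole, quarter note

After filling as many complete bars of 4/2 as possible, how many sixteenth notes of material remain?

8

One bar of 4/2 = 32 sixteenth notes.
Each duration in sixteenth notes: eighth rest = 2; dotted whole = 24; whole note = 16; dotted whole note = 24; dotted eighth rest = 3; eighth = 2; eighth = 2; dotted eighth note = 3; dotted whole = 24; quarter note = 4.
Sum: 2 + 24 + 16 + 24 + 3 + 2 + 2 + 3 + 24 + 4 = 104.
104 ÷ 32 = 3 complete bars with 8 sixteenth notes remaining.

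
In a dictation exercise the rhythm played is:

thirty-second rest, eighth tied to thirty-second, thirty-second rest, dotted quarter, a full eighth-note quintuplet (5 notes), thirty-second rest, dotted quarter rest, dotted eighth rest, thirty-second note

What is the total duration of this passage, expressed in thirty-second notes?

55

Convert each value to thirty-second notes: thirty-second rest = 1; eighth tied to thirty-second (eighth + thirty-second) = 5; thirty-second rest = 1; dotted quarter = 12; a full eighth-note quintuplet (5 notes) (five quintuplet eighths span one half) = 16; thirty-second rest = 1; dotted quarter rest = 12; dotted eighth rest = 6; thirty-second note = 1.
Adding: 1 + 5 + 1 + 12 + 16 + 1 + 12 + 6 + 1 = 55 thirty-second notes.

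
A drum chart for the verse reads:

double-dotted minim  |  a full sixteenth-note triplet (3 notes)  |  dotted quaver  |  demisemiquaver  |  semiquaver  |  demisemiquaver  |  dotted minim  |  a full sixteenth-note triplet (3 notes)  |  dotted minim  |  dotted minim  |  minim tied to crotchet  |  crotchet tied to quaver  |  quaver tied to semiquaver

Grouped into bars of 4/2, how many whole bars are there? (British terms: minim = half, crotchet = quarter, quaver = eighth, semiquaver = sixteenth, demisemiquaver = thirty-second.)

2

One bar of 4/2 = 64 thirty-second notes.
Each duration in thirty-second notes: double-dotted minim = 28; a full sixteenth-note triplet (3 notes) (three triplet sixteenths span one eighth) = 4; dotted quaver = 6; demisemiquaver = 1; semiquaver = 2; demisemiquaver = 1; dotted minim = 24; a full sixteenth-note triplet (3 notes) (three triplet sixteenths span one eighth) = 4; dotted minim = 24; dotted minim = 24; minim tied to crotchet (minim + crotchet) = 24; crotchet tied to quaver (crotchet + quaver) = 12; quaver tied to semiquaver (quaver + semiquaver) = 6.
Sum: 28 + 4 + 6 + 1 + 2 + 1 + 24 + 4 + 24 + 24 + 24 + 12 + 6 = 160.
160 ÷ 64 = 2 complete bars with 32 left over.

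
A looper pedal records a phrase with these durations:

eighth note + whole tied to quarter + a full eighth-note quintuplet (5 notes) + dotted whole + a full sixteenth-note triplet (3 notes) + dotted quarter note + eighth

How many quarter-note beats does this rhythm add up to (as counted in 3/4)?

One quarter-note beat = 2 eighth notes.
Express everything in eighth notes: eighth note = 1; whole tied to quarter (whole + quarter) = 10; a full eighth-note quintuplet (5 notes) (five quintuplet eighths span one half) = 4; dotted whole = 12; a full sixteenth-note triplet (3 notes) (three triplet sixteenths span one eighth) = 1; dotted quarter note = 3; eighth = 1.
Adding: 1 + 10 + 4 + 12 + 1 + 3 + 1 = 32.
32 ÷ 2 = 16 beats.

16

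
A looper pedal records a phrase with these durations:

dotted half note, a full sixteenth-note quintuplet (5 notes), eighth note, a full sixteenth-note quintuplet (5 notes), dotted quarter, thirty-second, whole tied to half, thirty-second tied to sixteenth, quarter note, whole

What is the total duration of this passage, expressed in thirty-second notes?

148

In thirty-second notes: dotted half note = 24; a full sixteenth-note quintuplet (5 notes) (five quintuplet sixteenths span one quarter) = 8; eighth note = 4; a full sixteenth-note quintuplet (5 notes) (five quintuplet sixteenths span one quarter) = 8; dotted quarter = 12; thirty-second = 1; whole tied to half (whole + half) = 48; thirty-second tied to sixteenth (thirty-second + sixteenth) = 3; quarter note = 8; whole = 32.
Sum: 24 + 8 + 4 + 8 + 12 + 1 + 48 + 3 + 8 + 32 = 148 thirty-second notes.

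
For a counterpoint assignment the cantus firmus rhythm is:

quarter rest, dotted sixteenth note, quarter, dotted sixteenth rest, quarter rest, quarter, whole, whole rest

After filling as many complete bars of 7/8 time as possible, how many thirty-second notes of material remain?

One bar of 7/8 = 28 thirty-second notes.
Express everything in thirty-second notes: quarter rest = 8; dotted sixteenth note = 3; quarter = 8; dotted sixteenth rest = 3; quarter rest = 8; quarter = 8; whole = 32; whole rest = 32.
Adding: 8 + 3 + 8 + 3 + 8 + 8 + 32 + 32 = 102.
102 ÷ 28 = 3 complete bars with 18 thirty-second notes remaining.

18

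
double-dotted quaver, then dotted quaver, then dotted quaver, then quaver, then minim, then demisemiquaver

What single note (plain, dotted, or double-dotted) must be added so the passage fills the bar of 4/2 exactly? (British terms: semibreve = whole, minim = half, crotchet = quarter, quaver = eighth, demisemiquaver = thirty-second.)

dotted half note

The bar of 4/2 = 64 thirty-second notes.
Express everything in thirty-second notes: double-dotted quaver = 7; dotted quaver = 6; dotted quaver = 6; quaver = 4; minim = 16; demisemiquaver = 1.
Altogether 7 + 6 + 6 + 4 + 16 + 1 = 40.
Remaining: 64 − 40 = 24 thirty-second notes, which is a dotted half note.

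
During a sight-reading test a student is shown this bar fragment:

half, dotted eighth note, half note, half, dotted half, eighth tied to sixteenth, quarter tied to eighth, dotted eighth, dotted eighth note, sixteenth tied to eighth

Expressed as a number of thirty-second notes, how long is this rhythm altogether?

In thirty-second notes: half = 16; dotted eighth note = 6; half note = 16; half = 16; dotted half = 24; eighth tied to sixteenth (eighth + sixteenth) = 6; quarter tied to eighth (quarter + eighth) = 12; dotted eighth = 6; dotted eighth note = 6; sixteenth tied to eighth (sixteenth + eighth) = 6.
Sum: 16 + 6 + 16 + 16 + 24 + 6 + 12 + 6 + 6 + 6 = 114 thirty-second notes.

114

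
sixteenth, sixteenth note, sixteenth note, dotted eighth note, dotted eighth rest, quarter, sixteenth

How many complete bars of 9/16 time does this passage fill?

One bar of 9/16 = 9 sixteenth notes.
Convert each value to sixteenth notes: sixteenth = 1; sixteenth note = 1; sixteenth note = 1; dotted eighth note = 3; dotted eighth rest = 3; quarter = 4; sixteenth = 1.
Altogether 1 + 1 + 1 + 3 + 3 + 4 + 1 = 14.
14 ÷ 9 = 1 complete bar with 5 left over.

1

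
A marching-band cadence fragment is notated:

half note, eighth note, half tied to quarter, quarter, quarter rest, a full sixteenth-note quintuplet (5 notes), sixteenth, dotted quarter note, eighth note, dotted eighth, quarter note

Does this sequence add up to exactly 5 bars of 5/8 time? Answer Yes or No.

Yes

One bar of 5/8 = 10 sixteenth notes, so 5 bars = 50.
In sixteenth notes: half note = 8; eighth note = 2; half tied to quarter (half + quarter) = 12; quarter = 4; quarter rest = 4; a full sixteenth-note quintuplet (5 notes) (five quintuplet sixteenths span one quarter) = 4; sixteenth = 1; dotted quarter note = 6; eighth note = 2; dotted eighth = 3; quarter note = 4.
Adding: 8 + 2 + 12 + 4 + 4 + 4 + 1 + 6 + 2 + 3 + 4 = 50.
50 equals 50, so the answer is Yes.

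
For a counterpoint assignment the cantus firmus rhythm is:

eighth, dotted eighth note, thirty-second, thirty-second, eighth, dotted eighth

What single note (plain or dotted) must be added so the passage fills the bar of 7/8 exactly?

dotted eighth note

The bar of 7/8 = 28 thirty-second notes.
Working in thirty-second notes: eighth = 4; dotted eighth note = 6; thirty-second = 1; thirty-second = 1; eighth = 4; dotted eighth = 6.
Sum: 4 + 6 + 1 + 1 + 4 + 6 = 22.
Remaining: 28 − 22 = 6 thirty-second notes, which is a dotted eighth note.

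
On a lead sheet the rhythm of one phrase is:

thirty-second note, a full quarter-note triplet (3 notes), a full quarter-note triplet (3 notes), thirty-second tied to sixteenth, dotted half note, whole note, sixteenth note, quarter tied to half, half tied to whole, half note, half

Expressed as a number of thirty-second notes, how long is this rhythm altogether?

198

In thirty-second notes: thirty-second note = 1; a full quarter-note triplet (3 notes) (three triplet quarters span one half) = 16; a full quarter-note triplet (3 notes) (three triplet quarters span one half) = 16; thirty-second tied to sixteenth (thirty-second + sixteenth) = 3; dotted half note = 24; whole note = 32; sixteenth note = 2; quarter tied to half (quarter + half) = 24; half tied to whole (half + whole) = 48; half note = 16; half = 16.
Total: 1 + 16 + 16 + 3 + 24 + 32 + 2 + 24 + 48 + 16 + 16 = 198 thirty-second notes.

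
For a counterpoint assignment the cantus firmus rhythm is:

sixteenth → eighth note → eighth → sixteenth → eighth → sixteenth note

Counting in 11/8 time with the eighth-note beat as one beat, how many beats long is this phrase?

One eighth-note beat = 2 sixteenth notes.
Each duration in sixteenth notes: sixteenth = 1; eighth note = 2; eighth = 2; sixteenth = 1; eighth = 2; sixteenth note = 1.
Adding: 1 + 2 + 2 + 1 + 2 + 1 = 9.
9 ÷ 2 = 4.5 beats.

4.5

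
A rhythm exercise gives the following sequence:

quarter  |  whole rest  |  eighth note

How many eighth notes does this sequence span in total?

11

Each duration in eighth notes: quarter = 2; whole rest = 8; eighth note = 1.
Total: 2 + 8 + 1 = 11 eighth notes.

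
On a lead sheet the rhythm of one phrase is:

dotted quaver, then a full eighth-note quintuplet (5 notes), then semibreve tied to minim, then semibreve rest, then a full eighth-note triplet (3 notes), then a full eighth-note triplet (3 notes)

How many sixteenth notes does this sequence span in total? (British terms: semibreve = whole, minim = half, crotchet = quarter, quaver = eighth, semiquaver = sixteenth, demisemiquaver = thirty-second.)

59

Each duration in sixteenth notes: dotted quaver = 3; a full eighth-note quintuplet (5 notes) (five quintuplet eighths span one half) = 8; semibreve tied to minim (semibreve + minim) = 24; semibreve rest = 16; a full eighth-note triplet (3 notes) (three triplet eighths span one quarter) = 4; a full eighth-note triplet (3 notes) (three triplet eighths span one quarter) = 4.
Sum: 3 + 8 + 24 + 16 + 4 + 4 = 59 sixteenth notes.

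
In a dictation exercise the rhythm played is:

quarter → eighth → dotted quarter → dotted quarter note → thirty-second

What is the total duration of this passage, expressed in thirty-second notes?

37

Working in thirty-second notes: quarter = 8; eighth = 4; dotted quarter = 12; dotted quarter note = 12; thirty-second = 1.
Adding: 8 + 4 + 12 + 12 + 1 = 37 thirty-second notes.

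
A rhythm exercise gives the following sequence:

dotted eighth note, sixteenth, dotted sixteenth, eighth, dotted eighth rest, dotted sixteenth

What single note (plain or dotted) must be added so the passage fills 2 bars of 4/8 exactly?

2 bars of 4/8 = 32 thirty-second notes.
In thirty-second notes: dotted eighth note = 6; sixteenth = 2; dotted sixteenth = 3; eighth = 4; dotted eighth rest = 6; dotted sixteenth = 3.
Total: 6 + 2 + 3 + 4 + 6 + 3 = 24.
Remaining: 32 − 24 = 8 thirty-second notes, which is a quarter note.

quarter note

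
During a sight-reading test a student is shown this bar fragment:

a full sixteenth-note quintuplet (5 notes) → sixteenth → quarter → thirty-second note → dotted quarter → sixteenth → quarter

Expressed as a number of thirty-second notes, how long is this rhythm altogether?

Express everything in thirty-second notes: a full sixteenth-note quintuplet (5 notes) (five quintuplet sixteenths span one quarter) = 8; sixteenth = 2; quarter = 8; thirty-second note = 1; dotted quarter = 12; sixteenth = 2; quarter = 8.
Sum: 8 + 2 + 8 + 1 + 12 + 2 + 8 = 41 thirty-second notes.

41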